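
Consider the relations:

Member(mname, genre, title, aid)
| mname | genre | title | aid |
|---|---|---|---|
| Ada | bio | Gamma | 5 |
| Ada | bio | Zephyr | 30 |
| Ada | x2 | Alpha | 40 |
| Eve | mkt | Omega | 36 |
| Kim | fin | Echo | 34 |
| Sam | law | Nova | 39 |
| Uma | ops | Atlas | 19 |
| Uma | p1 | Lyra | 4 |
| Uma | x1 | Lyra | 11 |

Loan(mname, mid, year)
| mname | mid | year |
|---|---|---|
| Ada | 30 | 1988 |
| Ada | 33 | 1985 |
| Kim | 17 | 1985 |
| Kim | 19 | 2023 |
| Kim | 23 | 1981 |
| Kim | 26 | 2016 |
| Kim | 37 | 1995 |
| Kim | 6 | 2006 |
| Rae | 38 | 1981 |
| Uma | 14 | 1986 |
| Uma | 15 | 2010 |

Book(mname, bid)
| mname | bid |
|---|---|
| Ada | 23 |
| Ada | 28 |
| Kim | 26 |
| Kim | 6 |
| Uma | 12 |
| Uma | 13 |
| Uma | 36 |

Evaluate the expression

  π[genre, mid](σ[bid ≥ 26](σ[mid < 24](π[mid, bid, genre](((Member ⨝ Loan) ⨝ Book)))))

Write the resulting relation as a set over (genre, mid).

Natural join on mname: {(Ada, bio, Gamma, 5, 30, 1988), (Ada, bio, Gamma, 5, 33, 1985), (Ada, bio, Zephyr, 30, 30, 1988), (Ada, bio, Zephyr, 30, 33, 1985), (Ada, x2, Alpha, 40, 30, 1988), (Ada, x2, Alpha, 40, 33, 1985), (Kim, fin, Echo, 34, 17, 1985), (Kim, fin, Echo, 34, 19, 2023), (Kim, fin, Echo, 34, 23, 1981), (Kim, fin, Echo, 34, 26, 2016), (Kim, fin, Echo, 34, 37, 1995), (Kim, fin, Echo, 34, 6, 2006), (Uma, ops, Atlas, 19, 14, 1986), (Uma, ops, Atlas, 19, 15, 2010), (Uma, p1, Lyra, 4, 14, 1986), (Uma, p1, Lyra, 4, 15, 2010), (Uma, x1, Lyra, 11, 14, 1986), (Uma, x1, Lyra, 11, 15, 2010)}
Natural join on mname: {(Ada, bio, Gamma, 5, 30, 1988, 23), (Ada, bio, Gamma, 5, 30, 1988, 28), (Ada, bio, Gamma, 5, 33, 1985, 23), (Ada, bio, Gamma, 5, 33, 1985, 28), (Ada, bio, Zephyr, 30, 30, 1988, 23), (Ada, bio, Zephyr, 30, 30, 1988, 28), (Ada, bio, Zephyr, 30, 33, 1985, 23), (Ada, bio, Zephyr, 30, 33, 1985, 28), (Ada, x2, Alpha, 40, 30, 1988, 23), (Ada, x2, Alpha, 40, 30, 1988, 28), (Ada, x2, Alpha, 40, 33, 1985, 23), (Ada, x2, Alpha, 40, 33, 1985, 28), (Kim, fin, Echo, 34, 17, 1985, 26), (Kim, fin, Echo, 34, 17, 1985, 6), (Kim, fin, Echo, 34, 19, 2023, 26), (Kim, fin, Echo, 34, 19, 2023, 6), (Kim, fin, Echo, 34, 23, 1981, 26), (Kim, fin, Echo, 34, 23, 1981, 6), (Kim, fin, Echo, 34, 26, 2016, 26), (Kim, fin, Echo, 34, 26, 2016, 6), (Kim, fin, Echo, 34, 37, 1995, 26), (Kim, fin, Echo, 34, 37, 1995, 6), (Kim, fin, Echo, 34, 6, 2006, 26), (Kim, fin, Echo, 34, 6, 2006, 6), (Uma, ops, Atlas, 19, 14, 1986, 12), (Uma, ops, Atlas, 19, 14, 1986, 13), (Uma, ops, Atlas, 19, 14, 1986, 36), (Uma, ops, Atlas, 19, 15, 2010, 12), (Uma, ops, Atlas, 19, 15, 2010, 13), (Uma, ops, Atlas, 19, 15, 2010, 36), (Uma, p1, Lyra, 4, 14, 1986, 12), (Uma, p1, Lyra, 4, 14, 1986, 13), (Uma, p1, Lyra, 4, 14, 1986, 36), (Uma, p1, Lyra, 4, 15, 2010, 12), (Uma, p1, Lyra, 4, 15, 2010, 13), (Uma, p1, Lyra, 4, 15, 2010, 36), (Uma, x1, Lyra, 11, 14, 1986, 12), (Uma, x1, Lyra, 11, 14, 1986, 13), (Uma, x1, Lyra, 11, 14, 1986, 36), (Uma, x1, Lyra, 11, 15, 2010, 12), (Uma, x1, Lyra, 11, 15, 2010, 13), (Uma, x1, Lyra, 11, 15, 2010, 36)}
π_{mid, bid, genre} gives {(14, 12, ops), (14, 12, p1), (14, 12, x1), (14, 13, ops), (14, 13, p1), (14, 13, x1), (14, 36, ops), (14, 36, p1), (14, 36, x1), (15, 12, ops), (15, 12, p1), (15, 12, x1), (15, 13, ops), (15, 13, p1), (15, 13, x1), (15, 36, ops), (15, 36, p1), (15, 36, x1), (17, 26, fin), (17, 6, fin), (19, 26, fin), (19, 6, fin), (23, 26, fin), (23, 6, fin), (26, 26, fin), (26, 6, fin), (30, 23, bio), (30, 23, x2), (30, 28, bio), (30, 28, x2), (33, 23, bio), (33, 23, x2), (33, 28, bio), (33, 28, x2), (37, 26, fin), (37, 6, fin), (6, 26, fin), (6, 6, fin)} (4 duplicate(s) eliminated).
σ[mid < 24]: keep tuples satisfying mid < 24 → {(14, 12, ops), (14, 12, p1), (14, 12, x1), (14, 13, ops), (14, 13, p1), (14, 13, x1), (14, 36, ops), (14, 36, p1), (14, 36, x1), (15, 12, ops), (15, 12, p1), (15, 12, x1), (15, 13, ops), (15, 13, p1), (15, 13, x1), (15, 36, ops), (15, 36, p1), (15, 36, x1), (17, 26, fin), (17, 6, fin), (19, 26, fin), (19, 6, fin), (23, 26, fin), (23, 6, fin), (6, 26, fin), (6, 6, fin)}
σ[bid ≥ 26]: keep tuples satisfying bid ≥ 26 → {(14, 36, ops), (14, 36, p1), (14, 36, x1), (15, 36, ops), (15, 36, p1), (15, 36, x1), (17, 26, fin), (19, 26, fin), (23, 26, fin), (6, 26, fin)}
π_{genre, mid} gives {(fin, 17), (fin, 19), (fin, 23), (fin, 6), (ops, 14), (ops, 15), (p1, 14), (p1, 15), (x1, 14), (x1, 15)}.

{(fin, 17), (fin, 19), (fin, 23), (fin, 6), (ops, 14), (ops, 15), (p1, 14), (p1, 15), (x1, 14), (x1, 15)}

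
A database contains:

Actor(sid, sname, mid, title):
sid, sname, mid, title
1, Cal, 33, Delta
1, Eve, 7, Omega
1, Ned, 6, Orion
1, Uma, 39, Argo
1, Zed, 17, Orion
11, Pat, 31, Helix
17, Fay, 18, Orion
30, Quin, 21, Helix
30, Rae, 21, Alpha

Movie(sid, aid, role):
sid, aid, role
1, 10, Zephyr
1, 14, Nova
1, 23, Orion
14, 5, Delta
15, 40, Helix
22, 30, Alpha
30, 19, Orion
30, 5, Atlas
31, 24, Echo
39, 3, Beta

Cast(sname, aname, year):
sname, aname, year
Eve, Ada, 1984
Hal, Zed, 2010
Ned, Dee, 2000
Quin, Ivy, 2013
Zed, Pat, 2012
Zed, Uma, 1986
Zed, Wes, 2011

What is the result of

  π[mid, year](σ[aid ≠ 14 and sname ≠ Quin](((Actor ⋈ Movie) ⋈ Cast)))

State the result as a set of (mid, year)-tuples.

{(17, 1986), (17, 2011), (17, 2012), (6, 2000), (7, 1984)}

Actor ⋈ Movie (natural join on sid): {(1, Cal, 33, Delta, 10, Zephyr), (1, Cal, 33, Delta, 14, Nova), (1, Cal, 33, Delta, 23, Orion), (1, Eve, 7, Omega, 10, Zephyr), (1, Eve, 7, Omega, 14, Nova), (1, Eve, 7, Omega, 23, Orion), (1, Ned, 6, Orion, 10, Zephyr), (1, Ned, 6, Orion, 14, Nova), (1, Ned, 6, Orion, 23, Orion), (1, Uma, 39, Argo, 10, Zephyr), (1, Uma, 39, Argo, 14, Nova), (1, Uma, 39, Argo, 23, Orion), (1, Zed, 17, Orion, 10, Zephyr), (1, Zed, 17, Orion, 14, Nova), (1, Zed, 17, Orion, 23, Orion), (30, Quin, 21, Helix, 19, Orion), (30, Quin, 21, Helix, 5, Atlas), (30, Rae, 21, Alpha, 19, Orion), (30, Rae, 21, Alpha, 5, Atlas)}
(Actor ⋈ Movie) ⋈ Cast (natural join on sname): {(1, Eve, 7, Omega, 10, Zephyr, Ada, 1984), (1, Eve, 7, Omega, 14, Nova, Ada, 1984), (1, Eve, 7, Omega, 23, Orion, Ada, 1984), (1, Ned, 6, Orion, 10, Zephyr, Dee, 2000), (1, Ned, 6, Orion, 14, Nova, Dee, 2000), (1, Ned, 6, Orion, 23, Orion, Dee, 2000), (1, Zed, 17, Orion, 10, Zephyr, Pat, 2012), (1, Zed, 17, Orion, 10, Zephyr, Uma, 1986), (1, Zed, 17, Orion, 10, Zephyr, Wes, 2011), (1, Zed, 17, Orion, 14, Nova, Pat, 2012), (1, Zed, 17, Orion, 14, Nova, Uma, 1986), (1, Zed, 17, Orion, 14, Nova, Wes, 2011), (1, Zed, 17, Orion, 23, Orion, Pat, 2012), (1, Zed, 17, Orion, 23, Orion, Uma, 1986), (1, Zed, 17, Orion, 23, Orion, Wes, 2011), (30, Quin, 21, Helix, 19, Orion, Ivy, 2013), (30, Quin, 21, Helix, 5, Atlas, Ivy, 2013)}
Apply σ_{aid ≠ 14 and sname ≠ Quin}; surviving tuples: {(1, Eve, 7, Omega, 10, Zephyr, Ada, 1984), (1, Eve, 7, Omega, 23, Orion, Ada, 1984), (1, Ned, 6, Orion, 10, Zephyr, Dee, 2000), (1, Ned, 6, Orion, 23, Orion, Dee, 2000), (1, Zed, 17, Orion, 10, Zephyr, Pat, 2012), (1, Zed, 17, Orion, 10, Zephyr, Uma, 1986), (1, Zed, 17, Orion, 10, Zephyr, Wes, 2011), (1, Zed, 17, Orion, 23, Orion, Pat, 2012), (1, Zed, 17, Orion, 23, Orion, Uma, 1986), (1, Zed, 17, Orion, 23, Orion, Wes, 2011)}
Keep only column(s) mid, year (5 duplicate(s) eliminated): {(17, 1986), (17, 2011), (17, 2012), (6, 2000), (7, 1984)}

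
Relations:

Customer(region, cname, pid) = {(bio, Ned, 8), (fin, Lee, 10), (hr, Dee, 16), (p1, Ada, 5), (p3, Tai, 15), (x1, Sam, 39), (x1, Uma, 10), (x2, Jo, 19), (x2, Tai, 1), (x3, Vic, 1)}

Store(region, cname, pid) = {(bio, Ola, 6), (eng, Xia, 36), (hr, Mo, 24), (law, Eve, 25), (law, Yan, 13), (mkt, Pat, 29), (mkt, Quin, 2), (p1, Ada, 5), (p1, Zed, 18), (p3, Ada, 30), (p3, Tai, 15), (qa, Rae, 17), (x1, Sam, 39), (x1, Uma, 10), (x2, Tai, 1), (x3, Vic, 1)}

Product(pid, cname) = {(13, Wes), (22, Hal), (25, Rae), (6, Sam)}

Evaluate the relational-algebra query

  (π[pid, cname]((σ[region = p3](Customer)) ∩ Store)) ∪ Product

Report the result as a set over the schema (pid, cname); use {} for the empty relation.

{(13, Wes), (15, Tai), (22, Hal), (25, Rae), (6, Sam)}

σ[region = p3]: keep tuples satisfying region = p3 → {(p3, Tai, 15)}
Intersection: {(p3, Tai, 15)} with {(bio, Ola, 6), (eng, Xia, 36), (hr, Mo, 24), (law, Eve, 25), (law, Yan, 13), (mkt, Pat, 29), (mkt, Quin, 2), (p1, Ada, 5), (p1, Zed, 18), (p3, Ada, 30), (p3, Tai, 15), (qa, Rae, 17), (x1, Sam, 39), (x1, Uma, 10), (x2, Tai, 1), (x3, Vic, 1)} → {(p3, Tai, 15)}
Keep only column(s) pid, cname: {(15, Tai)}
Union: {(15, Tai)} with {(13, Wes), (22, Hal), (25, Rae), (6, Sam)} → {(13, Wes), (15, Tai), (22, Hal), (25, Rae), (6, Sam)}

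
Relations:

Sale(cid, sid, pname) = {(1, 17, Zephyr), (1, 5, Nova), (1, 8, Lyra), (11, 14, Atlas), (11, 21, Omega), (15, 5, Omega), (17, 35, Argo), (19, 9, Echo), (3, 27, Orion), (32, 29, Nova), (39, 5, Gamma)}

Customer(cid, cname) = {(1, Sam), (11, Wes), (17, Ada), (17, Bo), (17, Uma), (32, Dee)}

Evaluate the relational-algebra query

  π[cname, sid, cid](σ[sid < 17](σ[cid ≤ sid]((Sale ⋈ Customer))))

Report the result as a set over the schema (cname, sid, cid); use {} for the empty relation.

Sale ⋈ Customer (natural join on cid): {(1, 17, Zephyr, Sam), (1, 5, Nova, Sam), (1, 8, Lyra, Sam), (11, 14, Atlas, Wes), (11, 21, Omega, Wes), (17, 35, Argo, Ada), (17, 35, Argo, Bo), (17, 35, Argo, Uma), (32, 29, Nova, Dee)}
σ[cid ≤ sid]: keep tuples satisfying cid ≤ sid → {(1, 17, Zephyr, Sam), (1, 5, Nova, Sam), (1, 8, Lyra, Sam), (11, 14, Atlas, Wes), (11, 21, Omega, Wes), (17, 35, Argo, Ada), (17, 35, Argo, Bo), (17, 35, Argo, Uma)}
σ[sid < 17]: keep tuples satisfying sid < 17 → {(1, 5, Nova, Sam), (1, 8, Lyra, Sam), (11, 14, Atlas, Wes)}
Keep only column(s) cname, sid, cid: {(Sam, 5, 1), (Sam, 8, 1), (Wes, 14, 11)}

{(Sam, 5, 1), (Sam, 8, 1), (Wes, 14, 11)}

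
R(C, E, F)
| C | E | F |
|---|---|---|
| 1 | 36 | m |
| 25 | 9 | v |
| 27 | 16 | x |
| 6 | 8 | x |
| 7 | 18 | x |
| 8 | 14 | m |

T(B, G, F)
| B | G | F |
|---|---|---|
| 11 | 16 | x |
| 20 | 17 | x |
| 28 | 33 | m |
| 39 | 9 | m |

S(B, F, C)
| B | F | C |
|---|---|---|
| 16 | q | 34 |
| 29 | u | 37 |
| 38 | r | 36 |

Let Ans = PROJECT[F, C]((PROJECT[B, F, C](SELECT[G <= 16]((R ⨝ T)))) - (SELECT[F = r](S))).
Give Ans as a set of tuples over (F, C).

{(m, 1), (m, 8), (x, 27), (x, 6), (x, 7)}

Natural join on F: {(1, 36, m, 28, 33), (1, 36, m, 39, 9), (27, 16, x, 11, 16), (27, 16, x, 20, 17), (6, 8, x, 11, 16), (6, 8, x, 20, 17), (7, 18, x, 11, 16), (7, 18, x, 20, 17), (8, 14, m, 28, 33), (8, 14, m, 39, 9)}
Selection G <= 16: {(1, 36, m, 39, 9), (27, 16, x, 11, 16), (6, 8, x, 11, 16), (7, 18, x, 11, 16), (8, 14, m, 39, 9)}
π[B, F, C]: project onto (B, F, C) → {(11, x, 27), (11, x, 6), (11, x, 7), (39, m, 1), (39, m, 8)}
Selection F = r: {(38, r, 36)}
Set difference of the two operands is {(11, x, 27), (11, x, 6), (11, x, 7), (39, m, 1), (39, m, 8)}.
π[F, C]: project onto (F, C) → {(m, 1), (m, 8), (x, 27), (x, 6), (x, 7)}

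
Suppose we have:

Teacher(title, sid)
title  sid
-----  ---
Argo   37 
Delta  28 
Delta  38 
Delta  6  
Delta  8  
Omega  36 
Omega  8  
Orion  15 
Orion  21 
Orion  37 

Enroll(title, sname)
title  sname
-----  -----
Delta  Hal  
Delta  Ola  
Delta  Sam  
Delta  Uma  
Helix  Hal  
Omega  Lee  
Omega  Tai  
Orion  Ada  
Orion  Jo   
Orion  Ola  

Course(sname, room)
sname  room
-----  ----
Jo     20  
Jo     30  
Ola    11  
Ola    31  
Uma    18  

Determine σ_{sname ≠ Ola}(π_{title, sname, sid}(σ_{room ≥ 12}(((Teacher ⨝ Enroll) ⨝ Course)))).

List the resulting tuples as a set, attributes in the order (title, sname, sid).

{(Delta, Uma, 28), (Delta, Uma, 38), (Delta, Uma, 6), (Delta, Uma, 8), (Orion, Jo, 15), (Orion, Jo, 21), (Orion, Jo, 37)}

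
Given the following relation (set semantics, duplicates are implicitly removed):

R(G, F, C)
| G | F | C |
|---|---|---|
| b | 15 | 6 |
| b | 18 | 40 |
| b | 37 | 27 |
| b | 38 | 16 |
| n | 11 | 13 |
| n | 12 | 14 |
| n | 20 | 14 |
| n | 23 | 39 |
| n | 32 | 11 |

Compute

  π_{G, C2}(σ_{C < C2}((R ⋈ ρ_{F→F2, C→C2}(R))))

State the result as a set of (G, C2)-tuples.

{(b, 16), (b, 27), (b, 40), (n, 13), (n, 14), (n, 39)}

ρ[F→F2, C→C2]: schema becomes (G, F2, C2); tuples unchanged.
Joining R and ρ_{F→F2, C→C2}(R) on G yields {(b, 15, 6, 15, 6), (b, 15, 6, 18, 40), (b, 15, 6, 37, 27), (b, 15, 6, 38, 16), (b, 18, 40, 15, 6), (b, 18, 40, 18, 40), (b, 18, 40, 37, 27), (b, 18, 40, 38, 16), (b, 37, 27, 15, 6), (b, 37, 27, 18, 40), (b, 37, 27, 37, 27), (b, 37, 27, 38, 16), (b, 38, 16, 15, 6), (b, 38, 16, 18, 40), (b, 38, 16, 37, 27), (b, 38, 16, 38, 16), (n, 11, 13, 11, 13), (n, 11, 13, 12, 14), (n, 11, 13, 20, 14), (n, 11, 13, 23, 39), (n, 11, 13, 32, 11), (n, 12, 14, 11, 13), (n, 12, 14, 12, 14), (n, 12, 14, 20, 14), (n, 12, 14, 23, 39), (n, 12, 14, 32, 11), (n, 20, 14, 11, 13), (n, 20, 14, 12, 14), (n, 20, 14, 20, 14), (n, 20, 14, 23, 39), (n, 20, 14, 32, 11), (n, 23, 39, 11, 13), (n, 23, 39, 12, 14), (n, 23, 39, 20, 14), (n, 23, 39, 23, 39), (n, 23, 39, 32, 11), (n, 32, 11, 11, 13), (n, 32, 11, 12, 14), (n, 32, 11, 20, 14), (n, 32, 11, 23, 39), (n, 32, 11, 32, 11)}.
σ[C < C2]: keep tuples satisfying C < C2 → {(b, 15, 6, 18, 40), (b, 15, 6, 37, 27), (b, 15, 6, 38, 16), (b, 37, 27, 18, 40), (b, 38, 16, 18, 40), (b, 38, 16, 37, 27), (n, 11, 13, 12, 14), (n, 11, 13, 20, 14), (n, 11, 13, 23, 39), (n, 12, 14, 23, 39), (n, 20, 14, 23, 39), (n, 32, 11, 11, 13), (n, 32, 11, 12, 14), (n, 32, 11, 20, 14), (n, 32, 11, 23, 39)}
Keep only column(s) G, C2 (9 duplicate(s) eliminated): {(b, 16), (b, 27), (b, 40), (n, 13), (n, 14), (n, 39)}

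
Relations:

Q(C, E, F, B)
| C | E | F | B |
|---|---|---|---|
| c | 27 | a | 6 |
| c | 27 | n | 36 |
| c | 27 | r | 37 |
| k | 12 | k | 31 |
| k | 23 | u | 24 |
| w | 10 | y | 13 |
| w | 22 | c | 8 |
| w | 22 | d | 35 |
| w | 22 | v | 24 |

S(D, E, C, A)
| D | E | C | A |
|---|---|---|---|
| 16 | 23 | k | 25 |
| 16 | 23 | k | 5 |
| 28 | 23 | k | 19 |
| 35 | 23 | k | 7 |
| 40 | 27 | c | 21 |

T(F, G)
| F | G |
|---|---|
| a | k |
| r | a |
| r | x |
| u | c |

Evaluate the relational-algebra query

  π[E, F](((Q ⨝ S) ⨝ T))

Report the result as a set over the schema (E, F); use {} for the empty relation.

{(23, u), (27, a), (27, r)}

Joining Q and S on C, E yields {(c, 27, a, 6, 40, 21), (c, 27, n, 36, 40, 21), (c, 27, r, 37, 40, 21), (k, 23, u, 24, 16, 25), (k, 23, u, 24, 16, 5), (k, 23, u, 24, 28, 19), (k, 23, u, 24, 35, 7)}.
Joining (Q ⨝ S) and T on F yields {(c, 27, a, 6, 40, 21, k), (c, 27, r, 37, 40, 21, a), (c, 27, r, 37, 40, 21, x), (k, 23, u, 24, 16, 25, c), (k, 23, u, 24, 16, 5, c), (k, 23, u, 24, 28, 19, c), (k, 23, u, 24, 35, 7, c)}.
π[E, F]: project onto (E, F) (4 duplicate(s) eliminated) → {(23, u), (27, a), (27, r)}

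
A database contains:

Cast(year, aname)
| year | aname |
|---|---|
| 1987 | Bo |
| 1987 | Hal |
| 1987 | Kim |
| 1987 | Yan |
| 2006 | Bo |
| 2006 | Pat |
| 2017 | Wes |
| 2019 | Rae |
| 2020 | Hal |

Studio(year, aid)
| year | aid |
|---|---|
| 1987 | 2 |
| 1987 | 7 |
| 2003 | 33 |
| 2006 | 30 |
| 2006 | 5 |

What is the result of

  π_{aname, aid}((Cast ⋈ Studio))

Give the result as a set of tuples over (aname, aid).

{(Bo, 2), (Bo, 30), (Bo, 5), (Bo, 7), (Hal, 2), (Hal, 7), (Kim, 2), (Kim, 7), (Pat, 30), (Pat, 5), (Yan, 2), (Yan, 7)}

Cast ⋈ Studio (natural join on year): {(1987, Bo, 2), (1987, Bo, 7), (1987, Hal, 2), (1987, Hal, 7), (1987, Kim, 2), (1987, Kim, 7), (1987, Yan, 2), (1987, Yan, 7), (2006, Bo, 30), (2006, Bo, 5), (2006, Pat, 30), (2006, Pat, 5)}
π_{aname, aid} gives {(Bo, 2), (Bo, 30), (Bo, 5), (Bo, 7), (Hal, 2), (Hal, 7), (Kim, 2), (Kim, 7), (Pat, 30), (Pat, 5), (Yan, 2), (Yan, 7)}.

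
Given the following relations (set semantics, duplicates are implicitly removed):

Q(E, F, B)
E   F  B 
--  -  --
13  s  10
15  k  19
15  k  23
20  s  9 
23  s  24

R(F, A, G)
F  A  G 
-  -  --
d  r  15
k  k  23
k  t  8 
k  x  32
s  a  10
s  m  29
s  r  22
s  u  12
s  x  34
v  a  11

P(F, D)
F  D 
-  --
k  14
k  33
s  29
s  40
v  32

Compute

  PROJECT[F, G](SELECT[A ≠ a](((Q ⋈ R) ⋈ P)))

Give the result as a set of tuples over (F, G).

{(k, 23), (k, 32), (k, 8), (s, 12), (s, 22), (s, 29), (s, 34)}

Q ⋈ R (natural join on F): {(13, s, 10, a, 10), (13, s, 10, m, 29), (13, s, 10, r, 22), (13, s, 10, u, 12), (13, s, 10, x, 34), (15, k, 19, k, 23), (15, k, 19, t, 8), (15, k, 19, x, 32), (15, k, 23, k, 23), (15, k, 23, t, 8), (15, k, 23, x, 32), (20, s, 9, a, 10), (20, s, 9, m, 29), (20, s, 9, r, 22), (20, s, 9, u, 12), (20, s, 9, x, 34), (23, s, 24, a, 10), (23, s, 24, m, 29), (23, s, 24, r, 22), (23, s, 24, u, 12), (23, s, 24, x, 34)}
(Q ⋈ R) ⋈ P (natural join on F): {(13, s, 10, a, 10, 29), (13, s, 10, a, 10, 40), (13, s, 10, m, 29, 29), (13, s, 10, m, 29, 40), (13, s, 10, r, 22, 29), (13, s, 10, r, 22, 40), (13, s, 10, u, 12, 29), (13, s, 10, u, 12, 40), (13, s, 10, x, 34, 29), (13, s, 10, x, 34, 40), (15, k, 19, k, 23, 14), (15, k, 19, k, 23, 33), (15, k, 19, t, 8, 14), (15, k, 19, t, 8, 33), (15, k, 19, x, 32, 14), (15, k, 19, x, 32, 33), (15, k, 23, k, 23, 14), (15, k, 23, k, 23, 33), (15, k, 23, t, 8, 14), (15, k, 23, t, 8, 33), (15, k, 23, x, 32, 14), (15, k, 23, x, 32, 33), (20, s, 9, a, 10, 29), (20, s, 9, a, 10, 40), (20, s, 9, m, 29, 29), (20, s, 9, m, 29, 40), (20, s, 9, r, 22, 29), (20, s, 9, r, 22, 40), (20, s, 9, u, 12, 29), (20, s, 9, u, 12, 40), (20, s, 9, x, 34, 29), (20, s, 9, x, 34, 40), (23, s, 24, a, 10, 29), (23, s, 24, a, 10, 40), (23, s, 24, m, 29, 29), (23, s, 24, m, 29, 40), (23, s, 24, r, 22, 29), (23, s, 24, r, 22, 40), (23, s, 24, u, 12, 29), (23, s, 24, u, 12, 40), (23, s, 24, x, 34, 29), (23, s, 24, x, 34, 40)}
Apply σ_{A ≠ a}; surviving tuples: {(13, s, 10, m, 29, 29), (13, s, 10, m, 29, 40), (13, s, 10, r, 22, 29), (13, s, 10, r, 22, 40), (13, s, 10, u, 12, 29), (13, s, 10, u, 12, 40), (13, s, 10, x, 34, 29), (13, s, 10, x, 34, 40), (15, k, 19, k, 23, 14), (15, k, 19, k, 23, 33), (15, k, 19, t, 8, 14), (15, k, 19, t, 8, 33), (15, k, 19, x, 32, 14), (15, k, 19, x, 32, 33), (15, k, 23, k, 23, 14), (15, k, 23, k, 23, 33), (15, k, 23, t, 8, 14), (15, k, 23, t, 8, 33), (15, k, 23, x, 32, 14), (15, k, 23, x, 32, 33), (20, s, 9, m, 29, 29), (20, s, 9, m, 29, 40), (20, s, 9, r, 22, 29), (20, s, 9, r, 22, 40), (20, s, 9, u, 12, 29), (20, s, 9, u, 12, 40), (20, s, 9, x, 34, 29), (20, s, 9, x, 34, 40), (23, s, 24, m, 29, 29), (23, s, 24, m, 29, 40), (23, s, 24, r, 22, 29), (23, s, 24, r, 22, 40), (23, s, 24, u, 12, 29), (23, s, 24, u, 12, 40), (23, s, 24, x, 34, 29), (23, s, 24, x, 34, 40)}
π[F, G]: project onto (F, G) (29 duplicate(s) eliminated) → {(k, 23), (k, 32), (k, 8), (s, 12), (s, 22), (s, 29), (s, 34)}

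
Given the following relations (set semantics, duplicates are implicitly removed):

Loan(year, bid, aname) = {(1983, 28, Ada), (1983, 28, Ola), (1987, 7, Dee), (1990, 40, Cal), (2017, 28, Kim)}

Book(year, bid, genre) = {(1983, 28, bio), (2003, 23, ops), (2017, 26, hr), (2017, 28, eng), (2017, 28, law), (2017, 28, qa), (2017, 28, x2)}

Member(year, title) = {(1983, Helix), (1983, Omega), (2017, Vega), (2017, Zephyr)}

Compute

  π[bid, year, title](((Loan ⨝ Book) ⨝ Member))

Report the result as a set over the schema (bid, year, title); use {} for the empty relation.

Natural join on year, bid: {(1983, 28, Ada, bio), (1983, 28, Ola, bio), (2017, 28, Kim, eng), (2017, 28, Kim, law), (2017, 28, Kim, qa), (2017, 28, Kim, x2)}
Natural join on year: {(1983, 28, Ada, bio, Helix), (1983, 28, Ada, bio, Omega), (1983, 28, Ola, bio, Helix), (1983, 28, Ola, bio, Omega), (2017, 28, Kim, eng, Vega), (2017, 28, Kim, eng, Zephyr), (2017, 28, Kim, law, Vega), (2017, 28, Kim, law, Zephyr), (2017, 28, Kim, qa, Vega), (2017, 28, Kim, qa, Zephyr), (2017, 28, Kim, x2, Vega), (2017, 28, Kim, x2, Zephyr)}
π[bid, year, title]: project onto (bid, year, title) (8 duplicate(s) eliminated) → {(28, 1983, Helix), (28, 1983, Omega), (28, 2017, Vega), (28, 2017, Zephyr)}

{(28, 1983, Helix), (28, 1983, Omega), (28, 2017, Vega), (28, 2017, Zephyr)}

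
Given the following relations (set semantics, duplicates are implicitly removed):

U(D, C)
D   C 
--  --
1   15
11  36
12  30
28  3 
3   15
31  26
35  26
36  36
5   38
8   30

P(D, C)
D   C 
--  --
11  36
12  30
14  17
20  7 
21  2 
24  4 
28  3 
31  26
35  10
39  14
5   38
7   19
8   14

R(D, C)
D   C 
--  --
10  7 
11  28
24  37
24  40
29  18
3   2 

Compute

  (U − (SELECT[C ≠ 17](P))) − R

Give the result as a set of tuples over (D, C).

{(1, 15), (3, 15), (35, 26), (36, 36), (8, 30)}

Apply σ_{C ≠ 17}; surviving tuples: {(11, 36), (12, 30), (20, 7), (21, 2), (24, 4), (28, 3), (31, 26), (35, 10), (39, 14), (5, 38), (7, 19), (8, 14)}
Difference: {(1, 15), (11, 36), (12, 30), (28, 3), (3, 15), (31, 26), (35, 26), (36, 36), (5, 38), (8, 30)} with {(11, 36), (12, 30), (20, 7), (21, 2), (24, 4), (28, 3), (31, 26), (35, 10), (39, 14), (5, 38), (7, 19), (8, 14)} → {(1, 15), (3, 15), (35, 26), (36, 36), (8, 30)}
Difference: {(1, 15), (3, 15), (35, 26), (36, 36), (8, 30)} with {(10, 7), (11, 28), (24, 37), (24, 40), (29, 18), (3, 2)} → {(1, 15), (3, 15), (35, 26), (36, 36), (8, 30)}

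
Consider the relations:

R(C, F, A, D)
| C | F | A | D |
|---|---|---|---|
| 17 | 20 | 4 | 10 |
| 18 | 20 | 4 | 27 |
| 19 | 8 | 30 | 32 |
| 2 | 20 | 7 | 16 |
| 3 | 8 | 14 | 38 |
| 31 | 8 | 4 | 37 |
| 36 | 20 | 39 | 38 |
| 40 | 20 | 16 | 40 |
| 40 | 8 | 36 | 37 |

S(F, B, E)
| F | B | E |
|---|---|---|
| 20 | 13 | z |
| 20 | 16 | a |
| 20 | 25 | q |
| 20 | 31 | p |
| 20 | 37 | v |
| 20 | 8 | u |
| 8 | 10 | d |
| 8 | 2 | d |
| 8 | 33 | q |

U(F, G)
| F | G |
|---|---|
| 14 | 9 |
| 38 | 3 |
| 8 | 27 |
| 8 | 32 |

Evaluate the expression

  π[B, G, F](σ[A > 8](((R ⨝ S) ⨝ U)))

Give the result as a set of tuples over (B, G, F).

{(10, 27, 8), (10, 32, 8), (2, 27, 8), (2, 32, 8), (33, 27, 8), (33, 32, 8)}

Joining R and S on F yields {(17, 20, 4, 10, 13, z), (17, 20, 4, 10, 16, a), (17, 20, 4, 10, 25, q), (17, 20, 4, 10, 31, p), (17, 20, 4, 10, 37, v), (17, 20, 4, 10, 8, u), (18, 20, 4, 27, 13, z), (18, 20, 4, 27, 16, a), (18, 20, 4, 27, 25, q), (18, 20, 4, 27, 31, p), (18, 20, 4, 27, 37, v), (18, 20, 4, 27, 8, u), (19, 8, 30, 32, 10, d), (19, 8, 30, 32, 2, d), (19, 8, 30, 32, 33, q), (2, 20, 7, 16, 13, z), (2, 20, 7, 16, 16, a), (2, 20, 7, 16, 25, q), (2, 20, 7, 16, 31, p), (2, 20, 7, 16, 37, v), (2, 20, 7, 16, 8, u), (3, 8, 14, 38, 10, d), (3, 8, 14, 38, 2, d), (3, 8, 14, 38, 33, q), (31, 8, 4, 37, 10, d), (31, 8, 4, 37, 2, d), (31, 8, 4, 37, 33, q), (36, 20, 39, 38, 13, z), (36, 20, 39, 38, 16, a), (36, 20, 39, 38, 25, q), (36, 20, 39, 38, 31, p), (36, 20, 39, 38, 37, v), (36, 20, 39, 38, 8, u), (40, 20, 16, 40, 13, z), (40, 20, 16, 40, 16, a), (40, 20, 16, 40, 25, q), (40, 20, 16, 40, 31, p), (40, 20, 16, 40, 37, v), (40, 20, 16, 40, 8, u), (40, 8, 36, 37, 10, d), (40, 8, 36, 37, 2, d), (40, 8, 36, 37, 33, q)}.
Joining (R ⨝ S) and U on F yields {(19, 8, 30, 32, 10, d, 27), (19, 8, 30, 32, 10, d, 32), (19, 8, 30, 32, 2, d, 27), (19, 8, 30, 32, 2, d, 32), (19, 8, 30, 32, 33, q, 27), (19, 8, 30, 32, 33, q, 32), (3, 8, 14, 38, 10, d, 27), (3, 8, 14, 38, 10, d, 32), (3, 8, 14, 38, 2, d, 27), (3, 8, 14, 38, 2, d, 32), (3, 8, 14, 38, 33, q, 27), (3, 8, 14, 38, 33, q, 32), (31, 8, 4, 37, 10, d, 27), (31, 8, 4, 37, 10, d, 32), (31, 8, 4, 37, 2, d, 27), (31, 8, 4, 37, 2, d, 32), (31, 8, 4, 37, 33, q, 27), (31, 8, 4, 37, 33, q, 32), (40, 8, 36, 37, 10, d, 27), (40, 8, 36, 37, 10, d, 32), (40, 8, 36, 37, 2, d, 27), (40, 8, 36, 37, 2, d, 32), (40, 8, 36, 37, 33, q, 27), (40, 8, 36, 37, 33, q, 32)}.
Selection A > 8: {(19, 8, 30, 32, 10, d, 27), (19, 8, 30, 32, 10, d, 32), (19, 8, 30, 32, 2, d, 27), (19, 8, 30, 32, 2, d, 32), (19, 8, 30, 32, 33, q, 27), (19, 8, 30, 32, 33, q, 32), (3, 8, 14, 38, 10, d, 27), (3, 8, 14, 38, 10, d, 32), (3, 8, 14, 38, 2, d, 27), (3, 8, 14, 38, 2, d, 32), (3, 8, 14, 38, 33, q, 27), (3, 8, 14, 38, 33, q, 32), (40, 8, 36, 37, 10, d, 27), (40, 8, 36, 37, 10, d, 32), (40, 8, 36, 37, 2, d, 27), (40, 8, 36, 37, 2, d, 32), (40, 8, 36, 37, 33, q, 27), (40, 8, 36, 37, 33, q, 32)}
π_{B, G, F} gives {(10, 27, 8), (10, 32, 8), (2, 27, 8), (2, 32, 8), (33, 27, 8), (33, 32, 8)} (12 duplicate(s) eliminated).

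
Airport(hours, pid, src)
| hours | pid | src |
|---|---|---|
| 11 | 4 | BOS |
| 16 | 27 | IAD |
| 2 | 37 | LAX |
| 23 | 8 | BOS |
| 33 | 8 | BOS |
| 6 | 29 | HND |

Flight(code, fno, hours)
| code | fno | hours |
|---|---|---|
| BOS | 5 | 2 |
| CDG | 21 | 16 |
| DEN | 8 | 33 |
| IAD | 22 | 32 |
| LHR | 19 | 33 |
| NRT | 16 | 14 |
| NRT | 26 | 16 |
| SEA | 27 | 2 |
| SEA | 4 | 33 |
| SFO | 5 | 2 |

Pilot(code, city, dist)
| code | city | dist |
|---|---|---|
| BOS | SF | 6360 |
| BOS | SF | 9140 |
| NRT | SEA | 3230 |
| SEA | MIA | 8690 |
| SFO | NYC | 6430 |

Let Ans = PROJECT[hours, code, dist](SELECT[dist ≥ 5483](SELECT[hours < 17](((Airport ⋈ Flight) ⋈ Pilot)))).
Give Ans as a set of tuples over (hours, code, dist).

{(2, BOS, 6360), (2, BOS, 9140), (2, SEA, 8690), (2, SFO, 6430)}

Natural join on hours: {(16, 27, IAD, CDG, 21), (16, 27, IAD, NRT, 26), (2, 37, LAX, BOS, 5), (2, 37, LAX, SEA, 27), (2, 37, LAX, SFO, 5), (33, 8, BOS, DEN, 8), (33, 8, BOS, LHR, 19), (33, 8, BOS, SEA, 4)}
Natural join on code: {(16, 27, IAD, NRT, 26, SEA, 3230), (2, 37, LAX, BOS, 5, SF, 6360), (2, 37, LAX, BOS, 5, SF, 9140), (2, 37, LAX, SEA, 27, MIA, 8690), (2, 37, LAX, SFO, 5, NYC, 6430), (33, 8, BOS, SEA, 4, MIA, 8690)}
Filtering on hours < 17 leaves {(16, 27, IAD, NRT, 26, SEA, 3230), (2, 37, LAX, BOS, 5, SF, 6360), (2, 37, LAX, BOS, 5, SF, 9140), (2, 37, LAX, SEA, 27, MIA, 8690), (2, 37, LAX, SFO, 5, NYC, 6430)}.
Filtering on dist ≥ 5483 leaves {(2, 37, LAX, BOS, 5, SF, 6360), (2, 37, LAX, BOS, 5, SF, 9140), (2, 37, LAX, SEA, 27, MIA, 8690), (2, 37, LAX, SFO, 5, NYC, 6430)}.
Keep only column(s) hours, code, dist: {(2, BOS, 6360), (2, BOS, 9140), (2, SEA, 8690), (2, SFO, 6430)}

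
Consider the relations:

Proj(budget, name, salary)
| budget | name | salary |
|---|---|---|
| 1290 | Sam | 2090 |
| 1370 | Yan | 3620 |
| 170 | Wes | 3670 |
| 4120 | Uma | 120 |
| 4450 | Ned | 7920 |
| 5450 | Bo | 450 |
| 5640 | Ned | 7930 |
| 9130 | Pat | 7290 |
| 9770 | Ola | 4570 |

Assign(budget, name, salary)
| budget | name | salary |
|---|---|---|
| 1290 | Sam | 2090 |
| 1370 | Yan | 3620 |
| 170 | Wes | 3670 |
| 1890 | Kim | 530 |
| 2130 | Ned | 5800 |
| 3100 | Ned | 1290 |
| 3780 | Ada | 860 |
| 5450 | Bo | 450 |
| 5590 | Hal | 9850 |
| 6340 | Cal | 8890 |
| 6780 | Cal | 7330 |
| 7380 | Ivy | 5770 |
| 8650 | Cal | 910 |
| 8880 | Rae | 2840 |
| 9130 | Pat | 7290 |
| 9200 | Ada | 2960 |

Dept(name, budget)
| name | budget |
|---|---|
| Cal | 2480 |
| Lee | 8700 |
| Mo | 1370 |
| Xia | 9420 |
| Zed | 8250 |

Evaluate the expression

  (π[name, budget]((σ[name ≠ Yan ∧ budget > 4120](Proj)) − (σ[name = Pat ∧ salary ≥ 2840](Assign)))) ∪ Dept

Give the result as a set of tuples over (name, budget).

σ[name ≠ Yan ∧ budget > 4120]: keep tuples satisfying name ≠ Yan ∧ budget > 4120 → {(4450, Ned, 7920), (5450, Bo, 450), (5640, Ned, 7930), (9130, Pat, 7290), (9770, Ola, 4570)}
σ[name = Pat ∧ salary ≥ 2840]: keep tuples satisfying name = Pat ∧ salary ≥ 2840 → {(9130, Pat, 7290)}
Taking the difference: {(4450, Ned, 7920), (5450, Bo, 450), (5640, Ned, 7930), (9770, Ola, 4570)}
Keep only column(s) name, budget: {(Bo, 5450), (Ned, 4450), (Ned, 5640), (Ola, 9770)}
Taking the union: {(Bo, 5450), (Cal, 2480), (Lee, 8700), (Mo, 1370), (Ned, 4450), (Ned, 5640), (Ola, 9770), (Xia, 9420), (Zed, 8250)}

{(Bo, 5450), (Cal, 2480), (Lee, 8700), (Mo, 1370), (Ned, 4450), (Ned, 5640), (Ola, 9770), (Xia, 9420), (Zed, 8250)}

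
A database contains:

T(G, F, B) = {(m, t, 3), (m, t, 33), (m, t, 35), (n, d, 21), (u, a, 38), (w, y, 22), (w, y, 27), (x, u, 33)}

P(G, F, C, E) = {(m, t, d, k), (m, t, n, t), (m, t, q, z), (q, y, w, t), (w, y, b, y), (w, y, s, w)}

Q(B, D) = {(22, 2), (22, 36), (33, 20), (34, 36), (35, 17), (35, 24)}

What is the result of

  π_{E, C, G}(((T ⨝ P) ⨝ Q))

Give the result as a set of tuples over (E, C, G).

T ⋈ P (natural join on G, F): {(m, t, 3, d, k), (m, t, 3, n, t), (m, t, 3, q, z), (m, t, 33, d, k), (m, t, 33, n, t), (m, t, 33, q, z), (m, t, 35, d, k), (m, t, 35, n, t), (m, t, 35, q, z), (w, y, 22, b, y), (w, y, 22, s, w), (w, y, 27, b, y), (w, y, 27, s, w)}
(T ⨝ P) ⋈ Q (natural join on B): {(m, t, 33, d, k, 20), (m, t, 33, n, t, 20), (m, t, 33, q, z, 20), (m, t, 35, d, k, 17), (m, t, 35, d, k, 24), (m, t, 35, n, t, 17), (m, t, 35, n, t, 24), (m, t, 35, q, z, 17), (m, t, 35, q, z, 24), (w, y, 22, b, y, 2), (w, y, 22, b, y, 36), (w, y, 22, s, w, 2), (w, y, 22, s, w, 36)}
Keep only column(s) E, C, G (8 duplicate(s) eliminated): {(k, d, m), (t, n, m), (w, s, w), (y, b, w), (z, q, m)}

{(k, d, m), (t, n, m), (w, s, w), (y, b, w), (z, q, m)}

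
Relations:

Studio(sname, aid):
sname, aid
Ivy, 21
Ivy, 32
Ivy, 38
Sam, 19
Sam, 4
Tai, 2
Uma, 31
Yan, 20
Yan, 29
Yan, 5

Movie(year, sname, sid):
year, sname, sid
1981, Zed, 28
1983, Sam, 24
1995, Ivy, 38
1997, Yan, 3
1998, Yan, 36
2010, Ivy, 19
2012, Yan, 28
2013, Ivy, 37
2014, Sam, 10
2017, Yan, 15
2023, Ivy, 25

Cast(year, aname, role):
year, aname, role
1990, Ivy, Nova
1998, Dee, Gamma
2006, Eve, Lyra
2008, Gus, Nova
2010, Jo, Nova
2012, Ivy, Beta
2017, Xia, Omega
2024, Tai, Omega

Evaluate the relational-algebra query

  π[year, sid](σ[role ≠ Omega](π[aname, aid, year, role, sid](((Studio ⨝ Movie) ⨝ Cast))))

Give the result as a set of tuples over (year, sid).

{(1998, 36), (2010, 19), (2012, 28)}

Natural join on sname: {(Ivy, 21, 1995, 38), (Ivy, 21, 2010, 19), (Ivy, 21, 2013, 37), (Ivy, 21, 2023, 25), (Ivy, 32, 1995, 38), (Ivy, 32, 2010, 19), (Ivy, 32, 2013, 37), (Ivy, 32, 2023, 25), (Ivy, 38, 1995, 38), (Ivy, 38, 2010, 19), (Ivy, 38, 2013, 37), (Ivy, 38, 2023, 25), (Sam, 19, 1983, 24), (Sam, 19, 2014, 10), (Sam, 4, 1983, 24), (Sam, 4, 2014, 10), (Yan, 20, 1997, 3), (Yan, 20, 1998, 36), (Yan, 20, 2012, 28), (Yan, 20, 2017, 15), (Yan, 29, 1997, 3), (Yan, 29, 1998, 36), (Yan, 29, 2012, 28), (Yan, 29, 2017, 15), (Yan, 5, 1997, 3), (Yan, 5, 1998, 36), (Yan, 5, 2012, 28), (Yan, 5, 2017, 15)}
Natural join on year: {(Ivy, 21, 2010, 19, Jo, Nova), (Ivy, 32, 2010, 19, Jo, Nova), (Ivy, 38, 2010, 19, Jo, Nova), (Yan, 20, 1998, 36, Dee, Gamma), (Yan, 20, 2012, 28, Ivy, Beta), (Yan, 20, 2017, 15, Xia, Omega), (Yan, 29, 1998, 36, Dee, Gamma), (Yan, 29, 2012, 28, Ivy, Beta), (Yan, 29, 2017, 15, Xia, Omega), (Yan, 5, 1998, 36, Dee, Gamma), (Yan, 5, 2012, 28, Ivy, Beta), (Yan, 5, 2017, 15, Xia, Omega)}
π_{aname, aid, year, role, sid} gives {(Dee, 20, 1998, Gamma, 36), (Dee, 29, 1998, Gamma, 36), (Dee, 5, 1998, Gamma, 36), (Ivy, 20, 2012, Beta, 28), (Ivy, 29, 2012, Beta, 28), (Ivy, 5, 2012, Beta, 28), (Jo, 21, 2010, Nova, 19), (Jo, 32, 2010, Nova, 19), (Jo, 38, 2010, Nova, 19), (Xia, 20, 2017, Omega, 15), (Xia, 29, 2017, Omega, 15), (Xia, 5, 2017, Omega, 15)}.
Filtering on role ≠ Omega leaves {(Dee, 20, 1998, Gamma, 36), (Dee, 29, 1998, Gamma, 36), (Dee, 5, 1998, Gamma, 36), (Ivy, 20, 2012, Beta, 28), (Ivy, 29, 2012, Beta, 28), (Ivy, 5, 2012, Beta, 28), (Jo, 21, 2010, Nova, 19), (Jo, 32, 2010, Nova, 19), (Jo, 38, 2010, Nova, 19)}.
π_{year, sid} gives {(1998, 36), (2010, 19), (2012, 28)} (6 duplicate(s) eliminated).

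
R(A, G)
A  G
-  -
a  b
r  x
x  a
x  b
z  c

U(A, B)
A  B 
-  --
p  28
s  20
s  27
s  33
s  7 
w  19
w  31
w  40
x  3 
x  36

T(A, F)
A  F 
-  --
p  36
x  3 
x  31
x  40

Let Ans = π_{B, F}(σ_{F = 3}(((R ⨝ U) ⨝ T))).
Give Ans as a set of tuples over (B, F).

{(3, 3), (36, 3)}

R ⋈ U (natural join on A): {(x, a, 3), (x, a, 36), (x, b, 3), (x, b, 36)}
(R ⨝ U) ⋈ T (natural join on A): {(x, a, 3, 3), (x, a, 3, 31), (x, a, 3, 40), (x, a, 36, 3), (x, a, 36, 31), (x, a, 36, 40), (x, b, 3, 3), (x, b, 3, 31), (x, b, 3, 40), (x, b, 36, 3), (x, b, 36, 31), (x, b, 36, 40)}
Apply σ_{F = 3}; surviving tuples: {(x, a, 3, 3), (x, a, 36, 3), (x, b, 3, 3), (x, b, 36, 3)}
Keep only column(s) B, F (2 duplicate(s) eliminated): {(3, 3), (36, 3)}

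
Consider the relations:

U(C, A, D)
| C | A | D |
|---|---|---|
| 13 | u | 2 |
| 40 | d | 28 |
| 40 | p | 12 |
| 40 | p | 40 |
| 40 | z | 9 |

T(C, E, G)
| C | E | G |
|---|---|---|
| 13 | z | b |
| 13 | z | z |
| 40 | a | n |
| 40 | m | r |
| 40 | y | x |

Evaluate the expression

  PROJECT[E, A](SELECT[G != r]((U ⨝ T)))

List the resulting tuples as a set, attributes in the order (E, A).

{(a, d), (a, p), (a, z), (y, d), (y, p), (y, z), (z, u)}

Natural join on C: {(13, u, 2, z, b), (13, u, 2, z, z), (40, d, 28, a, n), (40, d, 28, m, r), (40, d, 28, y, x), (40, p, 12, a, n), (40, p, 12, m, r), (40, p, 12, y, x), (40, p, 40, a, n), (40, p, 40, m, r), (40, p, 40, y, x), (40, z, 9, a, n), (40, z, 9, m, r), (40, z, 9, y, x)}
σ[G != r]: keep tuples satisfying G != r → {(13, u, 2, z, b), (13, u, 2, z, z), (40, d, 28, a, n), (40, d, 28, y, x), (40, p, 12, a, n), (40, p, 12, y, x), (40, p, 40, a, n), (40, p, 40, y, x), (40, z, 9, a, n), (40, z, 9, y, x)}
π[E, A]: project onto (E, A) (3 duplicate(s) eliminated) → {(a, d), (a, p), (a, z), (y, d), (y, p), (y, z), (z, u)}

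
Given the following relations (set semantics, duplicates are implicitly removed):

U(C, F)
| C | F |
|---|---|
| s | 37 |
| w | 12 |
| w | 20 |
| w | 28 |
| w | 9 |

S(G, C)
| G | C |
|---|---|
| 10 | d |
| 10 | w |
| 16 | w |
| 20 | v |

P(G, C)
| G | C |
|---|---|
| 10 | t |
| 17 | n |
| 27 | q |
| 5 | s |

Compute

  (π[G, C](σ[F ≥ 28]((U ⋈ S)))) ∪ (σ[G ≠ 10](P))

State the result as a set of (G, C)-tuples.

{(10, w), (16, w), (17, n), (27, q), (5, s)}

Natural join on C: {(w, 12, 10), (w, 12, 16), (w, 20, 10), (w, 20, 16), (w, 28, 10), (w, 28, 16), (w, 9, 10), (w, 9, 16)}
σ[F ≥ 28]: keep tuples satisfying F ≥ 28 → {(w, 28, 10), (w, 28, 16)}
Keep only column(s) G, C: {(10, w), (16, w)}
σ[G ≠ 10]: keep tuples satisfying G ≠ 10 → {(17, n), (27, q), (5, s)}
Union: {(10, w), (16, w)} with {(17, n), (27, q), (5, s)} → {(10, w), (16, w), (17, n), (27, q), (5, s)}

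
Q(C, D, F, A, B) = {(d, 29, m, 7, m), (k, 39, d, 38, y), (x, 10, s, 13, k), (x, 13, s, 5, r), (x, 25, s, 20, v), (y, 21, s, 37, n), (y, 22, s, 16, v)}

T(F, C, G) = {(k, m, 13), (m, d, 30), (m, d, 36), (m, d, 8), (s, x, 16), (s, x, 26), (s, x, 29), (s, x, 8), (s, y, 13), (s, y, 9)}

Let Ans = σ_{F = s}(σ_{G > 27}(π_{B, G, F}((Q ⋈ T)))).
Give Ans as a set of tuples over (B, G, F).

{(k, 29, s), (r, 29, s), (v, 29, s)}

Q ⋈ T (natural join on C, F): {(d, 29, m, 7, m, 30), (d, 29, m, 7, m, 36), (d, 29, m, 7, m, 8), (x, 10, s, 13, k, 16), (x, 10, s, 13, k, 26), (x, 10, s, 13, k, 29), (x, 10, s, 13, k, 8), (x, 13, s, 5, r, 16), (x, 13, s, 5, r, 26), (x, 13, s, 5, r, 29), (x, 13, s, 5, r, 8), (x, 25, s, 20, v, 16), (x, 25, s, 20, v, 26), (x, 25, s, 20, v, 29), (x, 25, s, 20, v, 8), (y, 21, s, 37, n, 13), (y, 21, s, 37, n, 9), (y, 22, s, 16, v, 13), (y, 22, s, 16, v, 9)}
Projecting to B, G, F: {(k, 16, s), (k, 26, s), (k, 29, s), (k, 8, s), (m, 30, m), (m, 36, m), (m, 8, m), (n, 13, s), (n, 9, s), (r, 16, s), (r, 26, s), (r, 29, s), (r, 8, s), (v, 13, s), (v, 16, s), (v, 26, s), (v, 29, s), (v, 8, s), (v, 9, s)}
Apply σ_{G > 27}; surviving tuples: {(k, 29, s), (m, 30, m), (m, 36, m), (r, 29, s), (v, 29, s)}
Apply σ_{F = s}; surviving tuples: {(k, 29, s), (r, 29, s), (v, 29, s)}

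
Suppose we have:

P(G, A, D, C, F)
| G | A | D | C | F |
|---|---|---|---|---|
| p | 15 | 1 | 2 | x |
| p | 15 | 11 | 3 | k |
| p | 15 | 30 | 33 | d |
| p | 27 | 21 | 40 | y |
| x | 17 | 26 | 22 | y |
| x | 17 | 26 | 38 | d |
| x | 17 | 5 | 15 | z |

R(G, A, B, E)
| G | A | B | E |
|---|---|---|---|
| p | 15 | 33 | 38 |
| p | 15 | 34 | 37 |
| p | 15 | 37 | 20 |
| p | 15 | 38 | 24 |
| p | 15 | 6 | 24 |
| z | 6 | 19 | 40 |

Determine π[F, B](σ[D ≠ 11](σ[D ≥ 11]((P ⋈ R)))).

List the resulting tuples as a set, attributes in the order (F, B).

Joining P and R on G, A yields {(p, 15, 1, 2, x, 33, 38), (p, 15, 1, 2, x, 34, 37), (p, 15, 1, 2, x, 37, 20), (p, 15, 1, 2, x, 38, 24), (p, 15, 1, 2, x, 6, 24), (p, 15, 11, 3, k, 33, 38), (p, 15, 11, 3, k, 34, 37), (p, 15, 11, 3, k, 37, 20), (p, 15, 11, 3, k, 38, 24), (p, 15, 11, 3, k, 6, 24), (p, 15, 30, 33, d, 33, 38), (p, 15, 30, 33, d, 34, 37), (p, 15, 30, 33, d, 37, 20), (p, 15, 30, 33, d, 38, 24), (p, 15, 30, 33, d, 6, 24)}.
Apply σ_{D ≥ 11}; surviving tuples: {(p, 15, 11, 3, k, 33, 38), (p, 15, 11, 3, k, 34, 37), (p, 15, 11, 3, k, 37, 20), (p, 15, 11, 3, k, 38, 24), (p, 15, 11, 3, k, 6, 24), (p, 15, 30, 33, d, 33, 38), (p, 15, 30, 33, d, 34, 37), (p, 15, 30, 33, d, 37, 20), (p, 15, 30, 33, d, 38, 24), (p, 15, 30, 33, d, 6, 24)}
Apply σ_{D ≠ 11}; surviving tuples: {(p, 15, 30, 33, d, 33, 38), (p, 15, 30, 33, d, 34, 37), (p, 15, 30, 33, d, 37, 20), (p, 15, 30, 33, d, 38, 24), (p, 15, 30, 33, d, 6, 24)}
π[F, B]: project onto (F, B) → {(d, 33), (d, 34), (d, 37), (d, 38), (d, 6)}

{(d, 33), (d, 34), (d, 37), (d, 38), (d, 6)}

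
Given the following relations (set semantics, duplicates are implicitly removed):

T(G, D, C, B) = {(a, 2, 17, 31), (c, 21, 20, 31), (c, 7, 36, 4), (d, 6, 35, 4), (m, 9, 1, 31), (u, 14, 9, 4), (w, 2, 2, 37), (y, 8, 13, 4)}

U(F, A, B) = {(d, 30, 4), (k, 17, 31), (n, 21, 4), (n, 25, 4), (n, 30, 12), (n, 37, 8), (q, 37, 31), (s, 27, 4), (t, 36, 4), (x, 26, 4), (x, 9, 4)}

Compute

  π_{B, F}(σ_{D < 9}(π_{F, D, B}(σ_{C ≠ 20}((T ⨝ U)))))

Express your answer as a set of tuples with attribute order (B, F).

Joining T and U on B yields {(a, 2, 17, 31, k, 17), (a, 2, 17, 31, q, 37), (c, 21, 20, 31, k, 17), (c, 21, 20, 31, q, 37), (c, 7, 36, 4, d, 30), (c, 7, 36, 4, n, 21), (c, 7, 36, 4, n, 25), (c, 7, 36, 4, s, 27), (c, 7, 36, 4, t, 36), (c, 7, 36, 4, x, 26), (c, 7, 36, 4, x, 9), (d, 6, 35, 4, d, 30), (d, 6, 35, 4, n, 21), (d, 6, 35, 4, n, 25), (d, 6, 35, 4, s, 27), (d, 6, 35, 4, t, 36), (d, 6, 35, 4, x, 26), (d, 6, 35, 4, x, 9), (m, 9, 1, 31, k, 17), (m, 9, 1, 31, q, 37), (u, 14, 9, 4, d, 30), (u, 14, 9, 4, n, 21), (u, 14, 9, 4, n, 25), (u, 14, 9, 4, s, 27), (u, 14, 9, 4, t, 36), (u, 14, 9, 4, x, 26), (u, 14, 9, 4, x, 9), (y, 8, 13, 4, d, 30), (y, 8, 13, 4, n, 21), (y, 8, 13, 4, n, 25), (y, 8, 13, 4, s, 27), (y, 8, 13, 4, t, 36), (y, 8, 13, 4, x, 26), (y, 8, 13, 4, x, 9)}.
Filtering on C ≠ 20 leaves {(a, 2, 17, 31, k, 17), (a, 2, 17, 31, q, 37), (c, 7, 36, 4, d, 30), (c, 7, 36, 4, n, 21), (c, 7, 36, 4, n, 25), (c, 7, 36, 4, s, 27), (c, 7, 36, 4, t, 36), (c, 7, 36, 4, x, 26), (c, 7, 36, 4, x, 9), (d, 6, 35, 4, d, 30), (d, 6, 35, 4, n, 21), (d, 6, 35, 4, n, 25), (d, 6, 35, 4, s, 27), (d, 6, 35, 4, t, 36), (d, 6, 35, 4, x, 26), (d, 6, 35, 4, x, 9), (m, 9, 1, 31, k, 17), (m, 9, 1, 31, q, 37), (u, 14, 9, 4, d, 30), (u, 14, 9, 4, n, 21), (u, 14, 9, 4, n, 25), (u, 14, 9, 4, s, 27), (u, 14, 9, 4, t, 36), (u, 14, 9, 4, x, 26), (u, 14, 9, 4, x, 9), (y, 8, 13, 4, d, 30), (y, 8, 13, 4, n, 21), (y, 8, 13, 4, n, 25), (y, 8, 13, 4, s, 27), (y, 8, 13, 4, t, 36), (y, 8, 13, 4, x, 26), (y, 8, 13, 4, x, 9)}.
π_{F, D, B} gives {(d, 14, 4), (d, 6, 4), (d, 7, 4), (d, 8, 4), (k, 2, 31), (k, 9, 31), (n, 14, 4), (n, 6, 4), (n, 7, 4), (n, 8, 4), (q, 2, 31), (q, 9, 31), (s, 14, 4), (s, 6, 4), (s, 7, 4), (s, 8, 4), (t, 14, 4), (t, 6, 4), (t, 7, 4), (t, 8, 4), (x, 14, 4), (x, 6, 4), (x, 7, 4), (x, 8, 4)} (8 duplicate(s) eliminated).
Filtering on D < 9 leaves {(d, 6, 4), (d, 7, 4), (d, 8, 4), (k, 2, 31), (n, 6, 4), (n, 7, 4), (n, 8, 4), (q, 2, 31), (s, 6, 4), (s, 7, 4), (s, 8, 4), (t, 6, 4), (t, 7, 4), (t, 8, 4), (x, 6, 4), (x, 7, 4), (x, 8, 4)}.
π_{B, F} gives {(31, k), (31, q), (4, d), (4, n), (4, s), (4, t), (4, x)} (10 duplicate(s) eliminated).

{(31, k), (31, q), (4, d), (4, n), (4, s), (4, t), (4, x)}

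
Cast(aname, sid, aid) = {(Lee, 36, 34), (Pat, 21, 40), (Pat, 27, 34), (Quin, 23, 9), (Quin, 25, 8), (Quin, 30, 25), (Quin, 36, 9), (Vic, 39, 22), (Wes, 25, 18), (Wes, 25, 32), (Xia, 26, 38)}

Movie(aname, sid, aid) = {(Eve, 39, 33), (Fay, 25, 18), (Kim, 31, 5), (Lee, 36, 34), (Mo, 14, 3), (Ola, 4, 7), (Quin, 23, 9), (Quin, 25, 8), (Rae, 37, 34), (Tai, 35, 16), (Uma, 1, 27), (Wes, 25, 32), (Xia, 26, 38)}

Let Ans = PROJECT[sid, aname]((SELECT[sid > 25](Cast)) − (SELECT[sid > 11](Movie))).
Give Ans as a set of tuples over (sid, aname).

{(27, Pat), (30, Quin), (36, Quin), (39, Vic)}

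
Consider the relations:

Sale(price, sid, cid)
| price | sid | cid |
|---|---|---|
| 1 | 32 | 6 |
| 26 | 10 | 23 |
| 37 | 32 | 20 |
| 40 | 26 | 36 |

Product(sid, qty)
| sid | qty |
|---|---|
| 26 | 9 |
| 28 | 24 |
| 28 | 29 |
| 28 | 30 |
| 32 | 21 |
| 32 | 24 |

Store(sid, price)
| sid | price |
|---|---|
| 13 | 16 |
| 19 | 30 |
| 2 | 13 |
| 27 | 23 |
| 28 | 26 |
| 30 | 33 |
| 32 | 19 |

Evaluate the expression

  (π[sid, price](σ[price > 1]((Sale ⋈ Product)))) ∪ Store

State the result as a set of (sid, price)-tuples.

{(13, 16), (19, 30), (2, 13), (26, 40), (27, 23), (28, 26), (30, 33), (32, 19), (32, 37)}

Sale ⋈ Product (natural join on sid): {(1, 32, 6, 21), (1, 32, 6, 24), (37, 32, 20, 21), (37, 32, 20, 24), (40, 26, 36, 9)}
Apply σ_{price > 1}; surviving tuples: {(37, 32, 20, 21), (37, 32, 20, 24), (40, 26, 36, 9)}
Keep only column(s) sid, price (1 duplicate(s) eliminated): {(26, 40), (32, 37)}
Set union of the two operands is {(13, 16), (19, 30), (2, 13), (26, 40), (27, 23), (28, 26), (30, 33), (32, 19), (32, 37)}.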